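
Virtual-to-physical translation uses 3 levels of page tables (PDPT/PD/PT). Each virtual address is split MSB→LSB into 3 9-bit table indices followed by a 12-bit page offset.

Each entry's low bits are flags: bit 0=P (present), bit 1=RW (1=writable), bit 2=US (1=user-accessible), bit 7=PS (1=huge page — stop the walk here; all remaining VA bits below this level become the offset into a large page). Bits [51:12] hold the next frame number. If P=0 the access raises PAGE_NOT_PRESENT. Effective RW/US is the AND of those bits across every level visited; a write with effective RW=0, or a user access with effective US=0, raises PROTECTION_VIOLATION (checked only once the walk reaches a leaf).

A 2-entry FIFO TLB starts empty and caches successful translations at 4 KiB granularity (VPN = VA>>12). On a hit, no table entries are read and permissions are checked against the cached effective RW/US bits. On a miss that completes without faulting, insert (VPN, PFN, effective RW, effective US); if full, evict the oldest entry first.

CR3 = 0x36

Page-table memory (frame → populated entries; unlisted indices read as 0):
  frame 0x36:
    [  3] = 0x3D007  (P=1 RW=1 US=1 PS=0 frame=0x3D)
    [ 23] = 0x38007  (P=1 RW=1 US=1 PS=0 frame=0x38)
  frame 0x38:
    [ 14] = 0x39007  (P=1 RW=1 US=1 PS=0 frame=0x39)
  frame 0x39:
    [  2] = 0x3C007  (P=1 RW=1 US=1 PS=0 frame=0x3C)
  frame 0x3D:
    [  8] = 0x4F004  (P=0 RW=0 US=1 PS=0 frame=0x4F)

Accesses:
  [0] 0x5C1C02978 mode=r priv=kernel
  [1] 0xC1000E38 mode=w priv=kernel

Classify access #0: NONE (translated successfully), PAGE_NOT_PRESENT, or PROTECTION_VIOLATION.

Walk each access:
#0 VA=0x5C1C02978 (r,kernel):
  lvl0: tbl 0x36, slot 23 ⇒ 0x38007 (P1/RW1/US1/PS0)
  lvl1: tbl 0x38, slot 14 ⇒ 0x39007 (P1/RW1/US1/PS0)
  lvl2: tbl 0x39, slot 2 ⇒ 0x3C007 (P1/RW1/US1/PS0)
  → PA=0x3C978  (3 entries read)
#1 VA=0xC1000E38 (w,kernel):
  lvl0: tbl 0x36, slot 3 ⇒ 0x3D007 (P1/RW1/US1/PS0)
  lvl1: tbl 0x3D, slot 8 ⇒ 0x4F004 (P0/RW0/US1/PS0)
  ⇒ fault: PAGE_NOT_PRESENT  — 2 lookups

Access #0 fault: NONE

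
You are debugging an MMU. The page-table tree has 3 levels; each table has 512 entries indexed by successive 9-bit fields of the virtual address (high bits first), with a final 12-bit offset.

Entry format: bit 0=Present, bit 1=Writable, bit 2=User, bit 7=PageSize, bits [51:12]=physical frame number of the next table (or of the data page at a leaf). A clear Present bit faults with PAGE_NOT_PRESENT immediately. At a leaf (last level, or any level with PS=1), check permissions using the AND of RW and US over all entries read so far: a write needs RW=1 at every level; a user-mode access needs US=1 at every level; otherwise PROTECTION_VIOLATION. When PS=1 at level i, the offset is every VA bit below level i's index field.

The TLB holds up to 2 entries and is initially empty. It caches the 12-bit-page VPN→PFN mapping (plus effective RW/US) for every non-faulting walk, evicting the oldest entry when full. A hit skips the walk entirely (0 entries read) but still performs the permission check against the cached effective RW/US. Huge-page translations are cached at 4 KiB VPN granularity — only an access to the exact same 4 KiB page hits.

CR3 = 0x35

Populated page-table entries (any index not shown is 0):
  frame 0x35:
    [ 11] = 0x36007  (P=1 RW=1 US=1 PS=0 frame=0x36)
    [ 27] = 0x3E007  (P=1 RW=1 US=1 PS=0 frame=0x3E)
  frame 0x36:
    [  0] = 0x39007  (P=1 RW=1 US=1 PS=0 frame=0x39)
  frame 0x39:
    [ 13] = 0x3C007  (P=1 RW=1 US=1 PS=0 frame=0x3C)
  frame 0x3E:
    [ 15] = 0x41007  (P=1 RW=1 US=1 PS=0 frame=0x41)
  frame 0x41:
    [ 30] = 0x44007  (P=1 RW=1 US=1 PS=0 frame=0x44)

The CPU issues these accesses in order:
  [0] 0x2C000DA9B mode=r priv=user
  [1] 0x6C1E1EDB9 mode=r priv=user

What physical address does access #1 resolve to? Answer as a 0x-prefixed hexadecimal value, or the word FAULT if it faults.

Walk each access:
#0 VA=0x2C000DA9B (r,user):
  L0: frame=0x35 idx=11 entry=0x36007 [P=1 RW=1 US=1 PS=0]
  L1: frame=0x36 idx=0 entry=0x39007 [P=1 RW=1 US=1 PS=0]
  L2: frame=0x39 idx=13 entry=0x3C007 [P=1 RW=1 US=1 PS=0]
  ✓ 0x3CA9B  — 3 lookups
#1 VA=0x6C1E1EDB9 (r,user):
  L0: frame=0x35 idx=27 entry=0x3E007 [P=1 RW=1 US=1 PS=0]
  L1: frame=0x3E idx=15 entry=0x41007 [P=1 RW=1 US=1 PS=0]
  L2: frame=0x41 idx=30 entry=0x44007 [P=1 RW=1 US=1 PS=0]
  ✓ 0x44DB9  — 3 lookups

Access #1 PA: 0x44DB9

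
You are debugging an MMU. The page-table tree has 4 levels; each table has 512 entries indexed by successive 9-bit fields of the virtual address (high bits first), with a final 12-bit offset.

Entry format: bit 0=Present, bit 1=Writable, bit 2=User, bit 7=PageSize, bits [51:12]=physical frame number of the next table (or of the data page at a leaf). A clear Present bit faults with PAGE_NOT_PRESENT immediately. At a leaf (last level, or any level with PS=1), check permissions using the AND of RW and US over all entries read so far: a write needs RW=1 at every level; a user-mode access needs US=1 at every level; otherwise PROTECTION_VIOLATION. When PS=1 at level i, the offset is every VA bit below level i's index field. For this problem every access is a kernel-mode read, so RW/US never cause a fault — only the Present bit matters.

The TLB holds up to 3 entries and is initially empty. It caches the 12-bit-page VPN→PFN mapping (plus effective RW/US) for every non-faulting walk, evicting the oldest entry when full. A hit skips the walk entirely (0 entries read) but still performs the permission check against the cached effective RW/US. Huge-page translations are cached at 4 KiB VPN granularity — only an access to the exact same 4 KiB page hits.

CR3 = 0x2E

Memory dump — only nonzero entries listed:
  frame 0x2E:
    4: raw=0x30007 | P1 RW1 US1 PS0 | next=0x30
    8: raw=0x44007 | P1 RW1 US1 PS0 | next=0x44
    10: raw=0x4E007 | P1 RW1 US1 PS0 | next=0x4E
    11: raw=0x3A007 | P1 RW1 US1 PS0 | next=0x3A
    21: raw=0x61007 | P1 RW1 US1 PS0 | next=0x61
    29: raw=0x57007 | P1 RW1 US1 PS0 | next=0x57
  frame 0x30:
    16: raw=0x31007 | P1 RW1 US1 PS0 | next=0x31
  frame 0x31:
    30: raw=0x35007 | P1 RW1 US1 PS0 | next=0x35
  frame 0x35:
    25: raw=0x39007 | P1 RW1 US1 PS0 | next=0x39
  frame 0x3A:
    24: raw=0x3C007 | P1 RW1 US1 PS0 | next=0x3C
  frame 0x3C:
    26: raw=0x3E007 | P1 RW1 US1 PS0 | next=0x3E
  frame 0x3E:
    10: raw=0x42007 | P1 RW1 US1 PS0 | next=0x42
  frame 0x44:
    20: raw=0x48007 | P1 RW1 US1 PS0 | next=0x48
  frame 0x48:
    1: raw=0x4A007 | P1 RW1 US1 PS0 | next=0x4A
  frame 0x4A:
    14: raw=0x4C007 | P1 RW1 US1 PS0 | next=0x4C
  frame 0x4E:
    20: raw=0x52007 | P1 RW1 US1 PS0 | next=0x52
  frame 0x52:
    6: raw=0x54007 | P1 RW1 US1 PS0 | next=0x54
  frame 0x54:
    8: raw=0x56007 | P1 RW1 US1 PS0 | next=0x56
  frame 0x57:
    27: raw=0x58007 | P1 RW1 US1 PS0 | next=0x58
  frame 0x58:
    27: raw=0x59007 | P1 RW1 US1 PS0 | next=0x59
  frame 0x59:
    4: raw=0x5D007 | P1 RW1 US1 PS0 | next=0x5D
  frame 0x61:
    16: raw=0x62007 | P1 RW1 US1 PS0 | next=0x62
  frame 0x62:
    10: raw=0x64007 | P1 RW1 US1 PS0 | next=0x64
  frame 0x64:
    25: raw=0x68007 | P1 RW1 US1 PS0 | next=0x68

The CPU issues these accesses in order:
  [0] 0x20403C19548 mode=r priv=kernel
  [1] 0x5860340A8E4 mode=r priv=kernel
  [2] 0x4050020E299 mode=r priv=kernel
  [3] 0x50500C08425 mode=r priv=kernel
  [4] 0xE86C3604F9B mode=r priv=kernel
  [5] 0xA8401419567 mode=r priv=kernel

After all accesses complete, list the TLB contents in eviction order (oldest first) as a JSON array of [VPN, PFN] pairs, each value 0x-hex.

Walk each access:
#0 VA=0x20403C19548 (r,kernel):
  L0 @0x2E[4] → 0x30007  P=1,RW=1,US=1,PS=0
  L1 @0x30[16] → 0x31007  P=1,RW=1,US=1,PS=0
  L2 @0x31[30] → 0x35007  P=1,RW=1,US=1,PS=0
  L3 @0x35[25] → 0x39007  P=1,RW=1,US=1,PS=0
  → PA=0x39548  (4 entries read)
#1 VA=0x5860340A8E4 (r,kernel):
  L0 @0x2E[11] → 0x3A007  P=1,RW=1,US=1,PS=0
  L1 @0x3A[24] → 0x3C007  P=1,RW=1,US=1,PS=0
  L2 @0x3C[26] → 0x3E007  P=1,RW=1,US=1,PS=0
  L3 @0x3E[10] → 0x42007  P=1,RW=1,US=1,PS=0
  → PA=0x428E4  (4 entries read)
#2 VA=0x4050020E299 (r,kernel):
  L0 @0x2E[8] → 0x44007  P=1,RW=1,US=1,PS=0
  L1 @0x44[20] → 0x48007  P=1,RW=1,US=1,PS=0
  L2 @0x48[1] → 0x4A007  P=1,RW=1,US=1,PS=0
  L3 @0x4A[14] → 0x4C007  P=1,RW=1,US=1,PS=0
  → PA=0x4C299  (4 entries read)
#3 VA=0x50500C08425 (r,kernel):
  L0 @0x2E[10] → 0x4E007  P=1,RW=1,US=1,PS=0
  L1 @0x4E[20] → 0x52007  P=1,RW=1,US=1,PS=0
  L2 @0x52[6] → 0x54007  P=1,RW=1,US=1,PS=0
  L3 @0x54[8] → 0x56007  P=1,RW=1,US=1,PS=0
  → PA=0x56425  (4 entries read)
#4 VA=0xE86C3604F9B (r,kernel):
  L0 @0x2E[29] → 0x57007  P=1,RW=1,US=1,PS=0
  L1 @0x57[27] → 0x58007  P=1,RW=1,US=1,PS=0
  L2 @0x58[27] → 0x59007  P=1,RW=1,US=1,PS=0
  L3 @0x59[4] → 0x5D007  P=1,RW=1,US=1,PS=0
  → PA=0x5DF9B  (4 entries read)
#5 VA=0xA8401419567 (r,kernel):
  L0 @0x2E[21] → 0x61007  P=1,RW=1,US=1,PS=0
  L1 @0x61[16] → 0x62007  P=1,RW=1,US=1,PS=0
  L2 @0x62[10] → 0x64007  P=1,RW=1,US=1,PS=0
  L3 @0x64[25] → 0x68007  P=1,RW=1,US=1,PS=0
  → PA=0x68567  (4 entries read)

TLB: [["0x50500C08", "0x56"], ["0xE86C3604", "0x5D"], ["0xA8401419", "0x68"]]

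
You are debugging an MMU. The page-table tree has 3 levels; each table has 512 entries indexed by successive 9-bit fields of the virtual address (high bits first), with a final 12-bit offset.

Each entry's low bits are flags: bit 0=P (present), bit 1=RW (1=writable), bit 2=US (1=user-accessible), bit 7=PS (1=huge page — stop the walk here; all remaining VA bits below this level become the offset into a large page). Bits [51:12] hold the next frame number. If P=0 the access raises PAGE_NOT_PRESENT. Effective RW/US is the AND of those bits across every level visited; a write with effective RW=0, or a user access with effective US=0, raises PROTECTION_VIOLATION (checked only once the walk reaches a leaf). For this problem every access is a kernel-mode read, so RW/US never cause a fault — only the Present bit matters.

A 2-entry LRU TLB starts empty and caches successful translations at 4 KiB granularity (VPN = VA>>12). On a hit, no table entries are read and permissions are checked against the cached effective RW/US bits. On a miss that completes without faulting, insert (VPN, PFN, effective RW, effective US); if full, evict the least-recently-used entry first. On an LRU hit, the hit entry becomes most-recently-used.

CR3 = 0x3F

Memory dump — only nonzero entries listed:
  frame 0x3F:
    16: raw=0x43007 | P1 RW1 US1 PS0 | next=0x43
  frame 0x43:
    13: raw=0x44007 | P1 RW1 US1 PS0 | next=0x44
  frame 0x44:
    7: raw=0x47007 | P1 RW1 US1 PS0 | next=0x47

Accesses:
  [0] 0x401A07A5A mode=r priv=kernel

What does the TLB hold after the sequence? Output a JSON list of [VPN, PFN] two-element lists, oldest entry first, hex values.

Trace:
#0 VA=0x401A07A5A (r,kernel):
  L0 @0x3F[16] → 0x43007  P=1,RW=1,US=1,PS=0
  L1 @0x43[13] → 0x44007  P=1,RW=1,US=1,PS=0
  L2 @0x44[7] → 0x47007  P=1,RW=1,US=1,PS=0
  → PA=0x47A5A  (3 entries read)

TLB: [["0x401A07", "0x47"]]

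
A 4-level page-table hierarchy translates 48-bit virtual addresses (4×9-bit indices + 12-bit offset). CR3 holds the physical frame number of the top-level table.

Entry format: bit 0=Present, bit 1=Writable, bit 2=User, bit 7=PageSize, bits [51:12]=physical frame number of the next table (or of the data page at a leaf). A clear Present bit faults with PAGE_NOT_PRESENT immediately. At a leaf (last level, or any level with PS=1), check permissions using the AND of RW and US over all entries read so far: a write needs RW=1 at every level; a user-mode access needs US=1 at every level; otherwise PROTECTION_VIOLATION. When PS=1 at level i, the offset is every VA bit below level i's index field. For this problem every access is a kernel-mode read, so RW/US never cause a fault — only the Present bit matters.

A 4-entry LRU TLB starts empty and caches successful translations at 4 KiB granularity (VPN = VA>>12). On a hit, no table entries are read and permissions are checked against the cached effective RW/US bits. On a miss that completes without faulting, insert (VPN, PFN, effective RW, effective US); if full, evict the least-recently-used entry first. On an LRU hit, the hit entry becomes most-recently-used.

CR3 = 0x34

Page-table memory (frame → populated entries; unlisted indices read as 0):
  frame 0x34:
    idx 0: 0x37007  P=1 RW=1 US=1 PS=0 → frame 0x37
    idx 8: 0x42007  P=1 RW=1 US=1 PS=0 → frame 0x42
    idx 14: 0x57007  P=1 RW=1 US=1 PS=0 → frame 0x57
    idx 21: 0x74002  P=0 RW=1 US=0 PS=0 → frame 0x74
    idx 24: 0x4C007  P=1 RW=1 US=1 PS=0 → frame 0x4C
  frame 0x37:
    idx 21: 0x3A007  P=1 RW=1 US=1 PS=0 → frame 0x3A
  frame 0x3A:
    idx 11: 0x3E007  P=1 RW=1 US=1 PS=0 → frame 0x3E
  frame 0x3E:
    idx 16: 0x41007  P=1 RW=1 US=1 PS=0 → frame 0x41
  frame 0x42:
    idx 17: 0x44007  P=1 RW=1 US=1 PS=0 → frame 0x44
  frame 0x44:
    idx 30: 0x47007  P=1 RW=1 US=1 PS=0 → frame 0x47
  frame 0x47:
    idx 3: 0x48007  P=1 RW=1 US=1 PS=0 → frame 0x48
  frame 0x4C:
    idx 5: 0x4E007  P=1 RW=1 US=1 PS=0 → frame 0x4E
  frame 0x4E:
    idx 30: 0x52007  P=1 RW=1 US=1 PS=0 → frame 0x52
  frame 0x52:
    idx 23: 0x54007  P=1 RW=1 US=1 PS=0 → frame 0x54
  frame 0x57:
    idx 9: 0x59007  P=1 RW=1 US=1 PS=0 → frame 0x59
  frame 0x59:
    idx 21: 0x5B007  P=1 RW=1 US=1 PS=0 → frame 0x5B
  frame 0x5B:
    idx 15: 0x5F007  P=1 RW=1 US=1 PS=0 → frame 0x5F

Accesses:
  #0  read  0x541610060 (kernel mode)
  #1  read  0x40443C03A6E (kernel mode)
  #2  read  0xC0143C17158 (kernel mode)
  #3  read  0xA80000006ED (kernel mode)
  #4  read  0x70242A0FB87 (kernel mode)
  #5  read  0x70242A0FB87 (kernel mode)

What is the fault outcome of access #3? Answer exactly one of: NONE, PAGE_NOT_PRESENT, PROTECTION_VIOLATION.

Trace:
#0 VA=0x541610060 (r,kernel):
  L0: frame=0x34 idx=0 entry=0x37007 [P=1 RW=1 US=1 PS=0]
  L1: frame=0x37 idx=21 entry=0x3A007 [P=1 RW=1 US=1 PS=0]
  L2: frame=0x3A idx=11 entry=0x3E007 [P=1 RW=1 US=1 PS=0]
  L3: frame=0x3E idx=16 entry=0x41007 [P=1 RW=1 US=1 PS=0]
  → PA=0x41060  (4 entries read)
#1 VA=0x40443C03A6E (r,kernel):
  L0: frame=0x34 idx=8 entry=0x42007 [P=1 RW=1 US=1 PS=0]
  L1: frame=0x42 idx=17 entry=0x44007 [P=1 RW=1 US=1 PS=0]
  L2: frame=0x44 idx=30 entry=0x47007 [P=1 RW=1 US=1 PS=0]
  L3: frame=0x47 idx=3 entry=0x48007 [P=1 RW=1 US=1 PS=0]
  → PA=0x48A6E  (4 entries read)
#2 VA=0xC0143C17158 (r,kernel):
  L0: frame=0x34 idx=24 entry=0x4C007 [P=1 RW=1 US=1 PS=0]
  L1: frame=0x4C idx=5 entry=0x4E007 [P=1 RW=1 US=1 PS=0]
  L2: frame=0x4E idx=30 entry=0x52007 [P=1 RW=1 US=1 PS=0]
  L3: frame=0x52 idx=23 entry=0x54007 [P=1 RW=1 US=1 PS=0]
  → PA=0x54158  (4 entries read)
#3 VA=0xA80000006ED (r,kernel):
  L0: frame=0x34 idx=21 entry=0x74002 [P=0 RW=1 US=0 PS=0]
  ✗ PAGE_NOT_PRESENT  [1 reads]
#4 VA=0x70242A0FB87 (r,kernel):
  L0: frame=0x34 idx=14 entry=0x57007 [P=1 RW=1 US=1 PS=0]
  L1: frame=0x57 idx=9 entry=0x59007 [P=1 RW=1 US=1 PS=0]
  L2: frame=0x59 idx=21 entry=0x5B007 [P=1 RW=1 US=1 PS=0]
  L3: frame=0x5B idx=15 entry=0x5F007 [P=1 RW=1 US=1 PS=0]
  → PA=0x5FB87  (4 entries read)
#5 VA=0x70242A0FB87 (r,kernel):
  TLB hit vpn=0x70242A0F → PA=0x5FB87

Access #3 fault: PAGE_NOT_PRESENT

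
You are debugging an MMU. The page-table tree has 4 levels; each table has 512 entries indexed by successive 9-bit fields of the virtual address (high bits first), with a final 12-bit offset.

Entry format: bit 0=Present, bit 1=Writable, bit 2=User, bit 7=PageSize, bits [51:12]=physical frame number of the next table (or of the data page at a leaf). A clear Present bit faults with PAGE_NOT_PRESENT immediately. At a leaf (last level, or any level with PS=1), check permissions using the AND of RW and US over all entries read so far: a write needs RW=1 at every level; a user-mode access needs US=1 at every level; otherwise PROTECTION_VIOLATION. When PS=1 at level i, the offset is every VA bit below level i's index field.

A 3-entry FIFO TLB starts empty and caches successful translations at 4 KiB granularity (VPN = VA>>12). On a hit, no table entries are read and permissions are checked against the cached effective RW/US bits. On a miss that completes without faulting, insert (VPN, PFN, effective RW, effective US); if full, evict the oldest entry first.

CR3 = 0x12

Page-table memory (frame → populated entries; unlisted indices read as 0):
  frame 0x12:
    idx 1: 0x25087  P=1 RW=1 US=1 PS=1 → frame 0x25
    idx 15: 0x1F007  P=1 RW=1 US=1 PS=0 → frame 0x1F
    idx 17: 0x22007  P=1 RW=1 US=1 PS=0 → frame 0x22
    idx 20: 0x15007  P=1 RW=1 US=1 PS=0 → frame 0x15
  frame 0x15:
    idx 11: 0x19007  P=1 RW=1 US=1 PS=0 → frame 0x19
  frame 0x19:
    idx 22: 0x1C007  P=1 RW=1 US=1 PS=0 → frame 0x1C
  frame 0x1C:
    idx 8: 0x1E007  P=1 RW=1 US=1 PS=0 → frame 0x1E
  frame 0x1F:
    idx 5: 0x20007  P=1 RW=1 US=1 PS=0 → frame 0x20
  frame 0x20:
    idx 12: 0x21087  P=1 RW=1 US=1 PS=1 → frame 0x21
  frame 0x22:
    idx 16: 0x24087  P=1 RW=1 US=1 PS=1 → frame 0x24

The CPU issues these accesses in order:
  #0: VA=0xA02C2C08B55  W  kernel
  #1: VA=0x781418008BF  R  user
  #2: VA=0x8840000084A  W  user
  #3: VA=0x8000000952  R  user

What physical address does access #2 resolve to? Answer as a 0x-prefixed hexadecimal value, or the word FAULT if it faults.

Trace:
#0 VA=0xA02C2C08B55 (w,kernel):
  L0: frame=0x12 idx=20 entry=0x15007 [P=1 RW=1 US=1 PS=0]
  L1: frame=0x15 idx=11 entry=0x19007 [P=1 RW=1 US=1 PS=0]
  L2: frame=0x19 idx=22 entry=0x1C007 [P=1 RW=1 US=1 PS=0]
  L3: frame=0x1C idx=8 entry=0x1E007 [P=1 RW=1 US=1 PS=0]
  ⇒ phys 0x1EB55  [4 reads]
#1 VA=0x781418008BF (r,user):
  L0: frame=0x12 idx=15 entry=0x1F007 [P=1 RW=1 US=1 PS=0]
  L1: frame=0x1F idx=5 entry=0x20007 [P=1 RW=1 US=1 PS=0]
  L2: frame=0x20 idx=12 entry=0x21087 [P=1 RW=1 US=1 PS=1]
  ⇒ phys 0x218BF (huge @L2)  [3 reads]
#2 VA=0x8840000084A (w,user):
  L0: frame=0x12 idx=17 entry=0x22007 [P=1 RW=1 US=1 PS=0]
  L1: frame=0x22 idx=16 entry=0x24087 [P=1 RW=1 US=1 PS=1]
  ⇒ phys 0x2484A (huge @L1)  [2 reads]
#3 VA=0x8000000952 (r,user):
  L0: frame=0x12 idx=1 entry=0x25087 [P=1 RW=1 US=1 PS=1]
  ⇒ phys 0x25952 (huge @L0)  [1 reads]

Access #2 PA: 0x2484A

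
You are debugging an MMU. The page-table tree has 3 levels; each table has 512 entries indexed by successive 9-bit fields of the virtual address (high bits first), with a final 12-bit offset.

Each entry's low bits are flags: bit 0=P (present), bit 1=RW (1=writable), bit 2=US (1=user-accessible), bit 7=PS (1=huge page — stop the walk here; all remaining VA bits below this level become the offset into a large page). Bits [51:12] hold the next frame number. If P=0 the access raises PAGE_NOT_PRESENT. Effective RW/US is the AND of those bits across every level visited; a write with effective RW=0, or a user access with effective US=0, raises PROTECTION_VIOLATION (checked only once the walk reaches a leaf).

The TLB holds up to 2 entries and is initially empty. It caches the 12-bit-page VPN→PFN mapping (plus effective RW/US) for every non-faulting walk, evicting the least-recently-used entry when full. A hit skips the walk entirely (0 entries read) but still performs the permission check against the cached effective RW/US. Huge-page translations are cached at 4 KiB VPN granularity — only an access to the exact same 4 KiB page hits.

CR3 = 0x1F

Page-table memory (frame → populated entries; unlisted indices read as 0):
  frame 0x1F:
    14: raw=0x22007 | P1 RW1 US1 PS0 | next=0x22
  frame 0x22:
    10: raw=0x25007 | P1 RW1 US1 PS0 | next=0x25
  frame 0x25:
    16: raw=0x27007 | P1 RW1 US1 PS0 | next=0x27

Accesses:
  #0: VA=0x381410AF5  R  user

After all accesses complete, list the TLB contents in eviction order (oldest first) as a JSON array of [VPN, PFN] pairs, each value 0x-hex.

Per-access translation:
#0 VA=0x381410AF5 (r,user):
  [0] read 0x1F idx=14: raw=0x22007 flags P=1 W=1 U=1 S=0
  [1] read 0x22 idx=10: raw=0x25007 flags P=1 W=1 U=1 S=0
  [2] read 0x25 idx=16: raw=0x27007 flags P=1 W=1 U=1 S=0
  ⇒ phys 0x27AF5  [3 reads]

TLB: [["0x381410", "0x27"]]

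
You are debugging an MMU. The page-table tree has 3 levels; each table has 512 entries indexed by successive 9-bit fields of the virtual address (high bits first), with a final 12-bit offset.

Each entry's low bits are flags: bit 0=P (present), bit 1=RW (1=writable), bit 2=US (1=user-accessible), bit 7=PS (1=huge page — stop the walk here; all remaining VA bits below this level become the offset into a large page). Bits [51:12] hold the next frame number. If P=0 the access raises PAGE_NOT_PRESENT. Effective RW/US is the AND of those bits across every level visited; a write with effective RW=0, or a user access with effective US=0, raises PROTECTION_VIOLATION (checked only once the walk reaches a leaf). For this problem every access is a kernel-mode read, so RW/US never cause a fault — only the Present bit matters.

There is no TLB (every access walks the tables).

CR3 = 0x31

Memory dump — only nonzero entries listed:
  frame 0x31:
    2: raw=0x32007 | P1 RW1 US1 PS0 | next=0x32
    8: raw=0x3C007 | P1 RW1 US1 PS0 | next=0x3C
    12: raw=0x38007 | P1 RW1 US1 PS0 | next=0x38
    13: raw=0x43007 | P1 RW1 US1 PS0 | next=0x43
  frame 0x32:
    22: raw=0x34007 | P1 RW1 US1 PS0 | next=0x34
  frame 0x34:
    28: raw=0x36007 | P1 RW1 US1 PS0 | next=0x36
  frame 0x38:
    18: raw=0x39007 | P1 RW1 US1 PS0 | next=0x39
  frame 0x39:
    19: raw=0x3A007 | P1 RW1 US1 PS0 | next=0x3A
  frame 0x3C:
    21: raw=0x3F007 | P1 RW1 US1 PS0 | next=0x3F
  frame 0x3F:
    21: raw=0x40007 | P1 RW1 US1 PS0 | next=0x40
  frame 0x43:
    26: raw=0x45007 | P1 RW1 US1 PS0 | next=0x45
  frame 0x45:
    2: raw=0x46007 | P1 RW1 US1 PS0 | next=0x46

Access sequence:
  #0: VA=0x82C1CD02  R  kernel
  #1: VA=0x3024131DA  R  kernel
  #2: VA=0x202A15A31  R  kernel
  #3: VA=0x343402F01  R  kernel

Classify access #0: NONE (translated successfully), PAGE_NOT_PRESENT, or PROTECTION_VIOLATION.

Trace:
#0 VA=0x82C1CD02 (r,kernel):
  L0 @0x31[2] → 0x32007  P=1,RW=1,US=1,PS=0
  L1 @0x32[22] → 0x34007  P=1,RW=1,US=1,PS=0
  L2 @0x34[28] → 0x36007  P=1,RW=1,US=1,PS=0
  ⇒ phys 0x36D02  [3 reads]
#1 VA=0x3024131DA (r,kernel):
  L0 @0x31[12] → 0x38007  P=1,RW=1,US=1,PS=0
  L1 @0x38[18] → 0x39007  P=1,RW=1,US=1,PS=0
  L2 @0x39[19] → 0x3A007  P=1,RW=1,US=1,PS=0
  ⇒ phys 0x3A1DA  [3 reads]
#2 VA=0x202A15A31 (r,kernel):
  L0 @0x31[8] → 0x3C007  P=1,RW=1,US=1,PS=0
  L1 @0x3C[21] → 0x3F007  P=1,RW=1,US=1,PS=0
  L2 @0x3F[21] → 0x40007  P=1,RW=1,US=1,PS=0
  ⇒ phys 0x40A31  [3 reads]
#3 VA=0x343402F01 (r,kernel):
  L0 @0x31[13] → 0x43007  P=1,RW=1,US=1,PS=0
  L1 @0x43[26] → 0x45007  P=1,RW=1,US=1,PS=0
  L2 @0x45[2] → 0x46007  P=1,RW=1,US=1,PS=0
  ⇒ phys 0x46F01  [3 reads]

Access #0 fault: NONE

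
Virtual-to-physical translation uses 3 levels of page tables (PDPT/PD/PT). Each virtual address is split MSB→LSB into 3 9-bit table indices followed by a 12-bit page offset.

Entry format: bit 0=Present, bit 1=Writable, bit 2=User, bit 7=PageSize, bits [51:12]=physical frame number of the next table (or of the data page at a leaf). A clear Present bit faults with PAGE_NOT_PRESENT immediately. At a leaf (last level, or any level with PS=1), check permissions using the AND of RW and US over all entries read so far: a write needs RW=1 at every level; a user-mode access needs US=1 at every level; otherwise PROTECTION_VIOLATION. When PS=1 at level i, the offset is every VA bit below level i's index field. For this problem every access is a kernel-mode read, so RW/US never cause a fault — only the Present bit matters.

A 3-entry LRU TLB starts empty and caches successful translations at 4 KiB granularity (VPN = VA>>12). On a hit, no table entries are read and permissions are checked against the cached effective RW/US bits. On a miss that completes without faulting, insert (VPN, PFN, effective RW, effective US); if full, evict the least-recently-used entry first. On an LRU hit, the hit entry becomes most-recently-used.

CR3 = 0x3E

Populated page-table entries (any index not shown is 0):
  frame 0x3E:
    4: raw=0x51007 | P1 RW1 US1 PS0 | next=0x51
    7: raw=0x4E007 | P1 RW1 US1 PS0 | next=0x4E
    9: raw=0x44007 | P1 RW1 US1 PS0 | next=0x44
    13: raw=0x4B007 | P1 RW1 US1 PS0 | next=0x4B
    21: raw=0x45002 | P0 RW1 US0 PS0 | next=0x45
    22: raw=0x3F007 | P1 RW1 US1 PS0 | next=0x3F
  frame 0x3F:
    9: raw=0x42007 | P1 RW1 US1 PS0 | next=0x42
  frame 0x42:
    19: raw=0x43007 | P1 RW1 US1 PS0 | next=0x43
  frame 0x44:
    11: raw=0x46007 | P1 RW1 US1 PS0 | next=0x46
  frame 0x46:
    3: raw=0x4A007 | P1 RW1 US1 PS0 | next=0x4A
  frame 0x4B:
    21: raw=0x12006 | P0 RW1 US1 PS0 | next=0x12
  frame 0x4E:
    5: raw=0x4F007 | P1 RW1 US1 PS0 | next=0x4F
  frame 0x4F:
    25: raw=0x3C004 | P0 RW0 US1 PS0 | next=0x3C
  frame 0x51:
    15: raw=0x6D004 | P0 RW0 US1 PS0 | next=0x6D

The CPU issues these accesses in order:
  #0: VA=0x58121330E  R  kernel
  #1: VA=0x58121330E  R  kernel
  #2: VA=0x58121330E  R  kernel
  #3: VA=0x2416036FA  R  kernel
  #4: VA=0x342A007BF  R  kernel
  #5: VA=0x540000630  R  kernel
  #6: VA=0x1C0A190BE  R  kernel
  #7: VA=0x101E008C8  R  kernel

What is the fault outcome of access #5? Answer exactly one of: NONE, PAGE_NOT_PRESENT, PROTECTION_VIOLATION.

Trace:
#0 VA=0x58121330E (r,kernel):
  lvl0: tbl 0x3E, slot 22 ⇒ 0x3F007 (P1/RW1/US1/PS0)
  lvl1: tbl 0x3F, slot 9 ⇒ 0x42007 (P1/RW1/US1/PS0)
  lvl2: tbl 0x42, slot 19 ⇒ 0x43007 (P1/RW1/US1/PS0)
  → PA=0x4330E  (3 entries read)
#1 VA=0x58121330E (r,kernel):
  TLB hit vpn=0x581213 → PA=0x4330E
#2 VA=0x58121330E (r,kernel):
  TLB hit vpn=0x581213 → PA=0x4330E
#3 VA=0x2416036FA (r,kernel):
  lvl0: tbl 0x3E, slot 9 ⇒ 0x44007 (P1/RW1/US1/PS0)
  lvl1: tbl 0x44, slot 11 ⇒ 0x46007 (P1/RW1/US1/PS0)
  lvl2: tbl 0x46, slot 3 ⇒ 0x4A007 (P1/RW1/US1/PS0)
  → PA=0x4A6FA  (3 entries read)
#4 VA=0x342A007BF (r,kernel):
  lvl0: tbl 0x3E, slot 13 ⇒ 0x4B007 (P1/RW1/US1/PS0)
  lvl1: tbl 0x4B, slot 21 ⇒ 0x12006 (P0/RW1/US1/PS0)
  ⇒ fault: PAGE_NOT_PRESENT  — 2 lookups
#5 VA=0x540000630 (r,kernel):
  lvl0: tbl 0x3E, slot 21 ⇒ 0x45002 (P0/RW1/US0/PS0)
  ⇒ fault: PAGE_NOT_PRESENT  — 1 lookups
#6 VA=0x1C0A190BE (r,kernel):
  lvl0: tbl 0x3E, slot 7 ⇒ 0x4E007 (P1/RW1/US1/PS0)
  lvl1: tbl 0x4E, slot 5 ⇒ 0x4F007 (P1/RW1/US1/PS0)
  lvl2: tbl 0x4F, slot 25 ⇒ 0x3C004 (P0/RW0/US1/PS0)
  ⇒ fault: PAGE_NOT_PRESENT  — 3 lookups
#7 VA=0x101E008C8 (r,kernel):
  lvl0: tbl 0x3E, slot 4 ⇒ 0x51007 (P1/RW1/US1/PS0)
  lvl1: tbl 0x51, slot 15 ⇒ 0x6D004 (P0/RW0/US1/PS0)
  ⇒ fault: PAGE_NOT_PRESENT  — 2 lookups

Access #5 fault: PAGE_NOT_PRESENT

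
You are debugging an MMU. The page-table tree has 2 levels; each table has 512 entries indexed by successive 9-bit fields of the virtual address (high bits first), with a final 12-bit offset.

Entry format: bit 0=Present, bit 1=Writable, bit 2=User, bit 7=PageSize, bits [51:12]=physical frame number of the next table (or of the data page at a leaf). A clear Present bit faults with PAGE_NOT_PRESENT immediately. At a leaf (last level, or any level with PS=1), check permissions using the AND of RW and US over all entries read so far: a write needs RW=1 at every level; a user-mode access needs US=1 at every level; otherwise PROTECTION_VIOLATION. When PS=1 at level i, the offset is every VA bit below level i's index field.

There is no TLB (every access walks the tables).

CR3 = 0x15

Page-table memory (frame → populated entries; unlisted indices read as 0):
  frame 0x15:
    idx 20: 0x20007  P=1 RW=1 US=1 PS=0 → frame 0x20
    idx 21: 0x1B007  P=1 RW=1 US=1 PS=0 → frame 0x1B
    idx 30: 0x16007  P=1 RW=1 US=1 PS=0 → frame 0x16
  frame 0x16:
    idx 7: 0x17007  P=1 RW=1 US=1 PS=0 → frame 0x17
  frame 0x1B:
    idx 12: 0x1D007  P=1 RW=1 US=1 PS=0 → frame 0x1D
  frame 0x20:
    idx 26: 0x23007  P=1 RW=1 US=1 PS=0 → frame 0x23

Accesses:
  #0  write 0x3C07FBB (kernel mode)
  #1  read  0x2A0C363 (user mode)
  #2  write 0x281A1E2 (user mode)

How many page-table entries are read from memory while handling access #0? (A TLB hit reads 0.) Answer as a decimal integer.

Trace:
#0 VA=0x3C07FBB (w,kernel):
  L0 @0x15[30] → 0x16007  P=1,RW=1,US=1,PS=0
  L1 @0x16[7] → 0x17007  P=1,RW=1,US=1,PS=0
  → PA=0x17FBB  (2 entries read)
#1 VA=0x2A0C363 (r,user):
  L0 @0x15[21] → 0x1B007  P=1,RW=1,US=1,PS=0
  L1 @0x1B[12] → 0x1D007  P=1,RW=1,US=1,PS=0
  → PA=0x1D363  (2 entries read)
#2 VA=0x281A1E2 (w,user):
  L0 @0x15[20] → 0x20007  P=1,RW=1,US=1,PS=0
  L1 @0x20[26] → 0x23007  P=1,RW=1,US=1,PS=0
  → PA=0x231E2  (2 entries read)

Entries read for #0: 2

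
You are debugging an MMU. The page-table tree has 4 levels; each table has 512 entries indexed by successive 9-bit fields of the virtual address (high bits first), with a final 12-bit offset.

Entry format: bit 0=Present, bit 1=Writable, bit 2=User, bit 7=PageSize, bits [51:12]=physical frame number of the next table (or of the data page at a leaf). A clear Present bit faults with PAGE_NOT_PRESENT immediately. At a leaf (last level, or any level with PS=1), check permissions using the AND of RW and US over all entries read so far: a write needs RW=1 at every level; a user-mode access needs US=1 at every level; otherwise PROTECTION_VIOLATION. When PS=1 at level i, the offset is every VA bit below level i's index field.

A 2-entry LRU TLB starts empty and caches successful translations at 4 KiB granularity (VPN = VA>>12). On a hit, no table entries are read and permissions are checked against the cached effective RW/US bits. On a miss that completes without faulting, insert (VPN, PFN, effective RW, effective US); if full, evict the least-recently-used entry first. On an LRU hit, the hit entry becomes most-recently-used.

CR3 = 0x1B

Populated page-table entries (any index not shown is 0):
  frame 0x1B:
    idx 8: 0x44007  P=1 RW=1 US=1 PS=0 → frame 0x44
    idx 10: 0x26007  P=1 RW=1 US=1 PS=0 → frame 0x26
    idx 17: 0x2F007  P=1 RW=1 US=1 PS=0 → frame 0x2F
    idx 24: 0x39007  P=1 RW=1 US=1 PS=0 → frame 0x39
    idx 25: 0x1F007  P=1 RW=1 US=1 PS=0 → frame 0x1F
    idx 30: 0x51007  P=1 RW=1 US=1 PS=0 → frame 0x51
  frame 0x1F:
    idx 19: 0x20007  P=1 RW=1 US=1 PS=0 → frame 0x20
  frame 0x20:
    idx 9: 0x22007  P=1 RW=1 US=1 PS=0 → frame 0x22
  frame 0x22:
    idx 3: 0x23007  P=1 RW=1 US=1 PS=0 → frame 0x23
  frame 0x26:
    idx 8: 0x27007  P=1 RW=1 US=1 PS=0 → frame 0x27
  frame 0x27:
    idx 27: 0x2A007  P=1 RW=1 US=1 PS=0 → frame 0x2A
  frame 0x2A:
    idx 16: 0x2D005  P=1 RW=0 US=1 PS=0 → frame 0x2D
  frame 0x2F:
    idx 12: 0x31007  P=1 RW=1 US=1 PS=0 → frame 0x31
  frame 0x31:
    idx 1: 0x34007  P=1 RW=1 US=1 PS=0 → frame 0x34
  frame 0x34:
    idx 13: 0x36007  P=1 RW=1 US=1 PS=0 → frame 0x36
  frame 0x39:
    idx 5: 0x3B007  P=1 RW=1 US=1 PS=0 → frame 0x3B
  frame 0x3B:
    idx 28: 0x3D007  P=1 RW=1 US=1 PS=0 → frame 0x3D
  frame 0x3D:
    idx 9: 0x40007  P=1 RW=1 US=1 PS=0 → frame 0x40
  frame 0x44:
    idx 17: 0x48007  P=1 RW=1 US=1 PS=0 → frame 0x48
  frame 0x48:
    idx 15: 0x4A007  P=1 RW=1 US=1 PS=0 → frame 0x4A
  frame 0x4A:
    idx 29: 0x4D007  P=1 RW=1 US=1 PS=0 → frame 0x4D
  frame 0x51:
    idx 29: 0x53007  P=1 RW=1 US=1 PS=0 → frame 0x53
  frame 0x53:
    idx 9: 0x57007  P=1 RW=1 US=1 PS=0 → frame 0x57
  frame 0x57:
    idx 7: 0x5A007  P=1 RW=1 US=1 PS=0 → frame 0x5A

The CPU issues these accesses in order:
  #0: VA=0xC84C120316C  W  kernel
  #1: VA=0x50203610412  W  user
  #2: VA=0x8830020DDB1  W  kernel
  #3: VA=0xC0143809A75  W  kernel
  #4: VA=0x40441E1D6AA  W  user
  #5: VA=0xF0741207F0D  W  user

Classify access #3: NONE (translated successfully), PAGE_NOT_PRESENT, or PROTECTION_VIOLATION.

Walk each access:
#0 VA=0xC84C120316C (w,kernel):
  L0 @0x1B[25] → 0x1F007  P=1,RW=1,US=1,PS=0
  L1 @0x1F[19] → 0x20007  P=1,RW=1,US=1,PS=0
  L2 @0x20[9] → 0x22007  P=1,RW=1,US=1,PS=0
  L3 @0x22[3] → 0x23007  P=1,RW=1,US=1,PS=0
  ⇒ phys 0x2316C  [4 reads]
#1 VA=0x50203610412 (w,user):
  L0 @0x1B[10] → 0x26007  P=1,RW=1,US=1,PS=0
  L1 @0x26[8] → 0x27007  P=1,RW=1,US=1,PS=0
  L2 @0x27[27] → 0x2A007  P=1,RW=1,US=1,PS=0
  L3 @0x2A[16] → 0x2D005  P=1,RW=0,US=1,PS=0
  → PROTECTION_VIOLATION  (4 entries read)
#2 VA=0x8830020DDB1 (w,kernel):
  L0 @0x1B[17] → 0x2F007  P=1,RW=1,US=1,PS=0
  L1 @0x2F[12] → 0x31007  P=1,RW=1,US=1,PS=0
  L2 @0x31[1] → 0x34007  P=1,RW=1,US=1,PS=0
  L3 @0x34[13] → 0x36007  P=1,RW=1,US=1,PS=0
  ⇒ phys 0x36DB1  [4 reads]
#3 VA=0xC0143809A75 (w,kernel):
  L0 @0x1B[24] → 0x39007  P=1,RW=1,US=1,PS=0
  L1 @0x39[5] → 0x3B007  P=1,RW=1,US=1,PS=0
  L2 @0x3B[28] → 0x3D007  P=1,RW=1,US=1,PS=0
  L3 @0x3D[9] → 0x40007  P=1,RW=1,US=1,PS=0
  ⇒ phys 0x40A75  [4 reads]
#4 VA=0x40441E1D6AA (w,user):
  L0 @0x1B[8] → 0x44007  P=1,RW=1,US=1,PS=0
  L1 @0x44[17] → 0x48007  P=1,RW=1,US=1,PS=0
  L2 @0x48[15] → 0x4A007  P=1,RW=1,US=1,PS=0
  L3 @0x4A[29] → 0x4D007  P=1,RW=1,US=1,PS=0
  ⇒ phys 0x4D6AA  [4 reads]
#5 VA=0xF0741207F0D (w,user):
  L0 @0x1B[30] → 0x51007  P=1,RW=1,US=1,PS=0
  L1 @0x51[29] → 0x53007  P=1,RW=1,US=1,PS=0
  L2 @0x53[9] → 0x57007  P=1,RW=1,US=1,PS=0
  L3 @0x57[7] → 0x5A007  P=1,RW=1,US=1,PS=0
  ⇒ phys 0x5AF0D  [4 reads]

Access #3 fault: NONE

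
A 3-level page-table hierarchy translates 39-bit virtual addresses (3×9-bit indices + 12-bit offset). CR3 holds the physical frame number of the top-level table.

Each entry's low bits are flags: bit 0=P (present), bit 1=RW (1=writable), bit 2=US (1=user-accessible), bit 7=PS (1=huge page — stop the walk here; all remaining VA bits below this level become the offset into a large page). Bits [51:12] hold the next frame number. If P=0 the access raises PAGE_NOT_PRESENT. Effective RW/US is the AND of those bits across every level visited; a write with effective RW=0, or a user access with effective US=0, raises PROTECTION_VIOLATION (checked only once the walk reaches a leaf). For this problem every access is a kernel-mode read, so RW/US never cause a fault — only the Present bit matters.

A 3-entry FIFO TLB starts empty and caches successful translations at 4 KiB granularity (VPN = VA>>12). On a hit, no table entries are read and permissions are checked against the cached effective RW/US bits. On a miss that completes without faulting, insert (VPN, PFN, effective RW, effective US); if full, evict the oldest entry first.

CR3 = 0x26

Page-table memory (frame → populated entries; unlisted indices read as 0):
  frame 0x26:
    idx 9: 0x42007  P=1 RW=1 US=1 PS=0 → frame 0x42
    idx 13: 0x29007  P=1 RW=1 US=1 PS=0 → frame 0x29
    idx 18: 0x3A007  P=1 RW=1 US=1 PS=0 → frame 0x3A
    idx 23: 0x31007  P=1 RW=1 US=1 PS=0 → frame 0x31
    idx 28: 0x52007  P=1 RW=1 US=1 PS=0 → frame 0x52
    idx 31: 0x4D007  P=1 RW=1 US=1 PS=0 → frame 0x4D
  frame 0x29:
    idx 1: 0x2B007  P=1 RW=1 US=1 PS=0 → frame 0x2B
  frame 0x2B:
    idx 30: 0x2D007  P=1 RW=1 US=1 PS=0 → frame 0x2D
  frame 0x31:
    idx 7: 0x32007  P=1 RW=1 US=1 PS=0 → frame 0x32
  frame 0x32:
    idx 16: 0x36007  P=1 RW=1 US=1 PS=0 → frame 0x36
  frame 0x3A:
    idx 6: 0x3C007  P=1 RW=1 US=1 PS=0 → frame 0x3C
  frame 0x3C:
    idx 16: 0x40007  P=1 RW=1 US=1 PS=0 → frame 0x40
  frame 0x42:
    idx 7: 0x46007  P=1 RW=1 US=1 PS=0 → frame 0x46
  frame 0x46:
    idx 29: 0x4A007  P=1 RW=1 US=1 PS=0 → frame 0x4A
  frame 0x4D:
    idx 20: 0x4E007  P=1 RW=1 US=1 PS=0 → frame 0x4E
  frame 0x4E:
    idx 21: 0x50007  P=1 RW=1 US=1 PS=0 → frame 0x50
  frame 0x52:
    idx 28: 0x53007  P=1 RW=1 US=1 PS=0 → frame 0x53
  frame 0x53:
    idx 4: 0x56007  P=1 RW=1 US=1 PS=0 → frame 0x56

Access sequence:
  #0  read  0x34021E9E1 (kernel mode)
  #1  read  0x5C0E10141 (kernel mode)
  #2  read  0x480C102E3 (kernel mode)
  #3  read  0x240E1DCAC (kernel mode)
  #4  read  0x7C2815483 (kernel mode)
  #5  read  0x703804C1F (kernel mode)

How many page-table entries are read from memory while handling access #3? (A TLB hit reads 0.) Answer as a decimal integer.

Per-access translation:
#0 VA=0x34021E9E1 (r,kernel):
  L0: frame=0x26 idx=13 entry=0x29007 [P=1 RW=1 US=1 PS=0]
  L1: frame=0x29 idx=1 entry=0x2B007 [P=1 RW=1 US=1 PS=0]
  L2: frame=0x2B idx=30 entry=0x2D007 [P=1 RW=1 US=1 PS=0]
  → PA=0x2D9E1  (3 entries read)
#1 VA=0x5C0E10141 (r,kernel):
  L0: frame=0x26 idx=23 entry=0x31007 [P=1 RW=1 US=1 PS=0]
  L1: frame=0x31 idx=7 entry=0x32007 [P=1 RW=1 US=1 PS=0]
  L2: frame=0x32 idx=16 entry=0x36007 [P=1 RW=1 US=1 PS=0]
  → PA=0x36141  (3 entries read)
#2 VA=0x480C102E3 (r,kernel):
  L0: frame=0x26 idx=18 entry=0x3A007 [P=1 RW=1 US=1 PS=0]
  L1: frame=0x3A idx=6 entry=0x3C007 [P=1 RW=1 US=1 PS=0]
  L2: frame=0x3C idx=16 entry=0x40007 [P=1 RW=1 US=1 PS=0]
  → PA=0x402E3  (3 entries read)
#3 VA=0x240E1DCAC (r,kernel):
  L0: frame=0x26 idx=9 entry=0x42007 [P=1 RW=1 US=1 PS=0]
  L1: frame=0x42 idx=7 entry=0x46007 [P=1 RW=1 US=1 PS=0]
  L2: frame=0x46 idx=29 entry=0x4A007 [P=1 RW=1 US=1 PS=0]
  → PA=0x4ACAC  (3 entries read)
#4 VA=0x7C2815483 (r,kernel):
  L0: frame=0x26 idx=31 entry=0x4D007 [P=1 RW=1 US=1 PS=0]
  L1: frame=0x4D idx=20 entry=0x4E007 [P=1 RW=1 US=1 PS=0]
  L2: frame=0x4E idx=21 entry=0x50007 [P=1 RW=1 US=1 PS=0]
  → PA=0x50483  (3 entries read)
#5 VA=0x703804C1F (r,kernel):
  L0: frame=0x26 idx=28 entry=0x52007 [P=1 RW=1 US=1 PS=0]
  L1: frame=0x52 idx=28 entry=0x53007 [P=1 RW=1 US=1 PS=0]
  L2: frame=0x53 idx=4 entry=0x56007 [P=1 RW=1 US=1 PS=0]
  → PA=0x56C1F  (3 entries read)

Entries read for #3: 3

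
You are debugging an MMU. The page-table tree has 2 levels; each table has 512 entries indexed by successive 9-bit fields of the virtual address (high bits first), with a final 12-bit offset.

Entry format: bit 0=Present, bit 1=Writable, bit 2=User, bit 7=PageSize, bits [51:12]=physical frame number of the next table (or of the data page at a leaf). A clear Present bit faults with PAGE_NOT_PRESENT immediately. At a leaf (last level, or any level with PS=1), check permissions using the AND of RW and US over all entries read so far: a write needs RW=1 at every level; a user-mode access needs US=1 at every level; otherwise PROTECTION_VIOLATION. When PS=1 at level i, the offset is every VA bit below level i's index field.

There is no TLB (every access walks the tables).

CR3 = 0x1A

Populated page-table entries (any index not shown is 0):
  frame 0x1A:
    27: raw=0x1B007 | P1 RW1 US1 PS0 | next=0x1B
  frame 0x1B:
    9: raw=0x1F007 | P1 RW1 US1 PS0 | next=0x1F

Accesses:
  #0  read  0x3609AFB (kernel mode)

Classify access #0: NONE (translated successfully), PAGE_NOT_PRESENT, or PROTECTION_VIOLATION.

Per-access translation:
#0 VA=0x3609AFB (r,kernel):
  lvl0: tbl 0x1A, slot 27 ⇒ 0x1B007 (P1/RW1/US1/PS0)
  lvl1: tbl 0x1B, slot 9 ⇒ 0x1F007 (P1/RW1/US1/PS0)
  ✓ 0x1FAFB  — 2 lookups

Access #0 fault: NONE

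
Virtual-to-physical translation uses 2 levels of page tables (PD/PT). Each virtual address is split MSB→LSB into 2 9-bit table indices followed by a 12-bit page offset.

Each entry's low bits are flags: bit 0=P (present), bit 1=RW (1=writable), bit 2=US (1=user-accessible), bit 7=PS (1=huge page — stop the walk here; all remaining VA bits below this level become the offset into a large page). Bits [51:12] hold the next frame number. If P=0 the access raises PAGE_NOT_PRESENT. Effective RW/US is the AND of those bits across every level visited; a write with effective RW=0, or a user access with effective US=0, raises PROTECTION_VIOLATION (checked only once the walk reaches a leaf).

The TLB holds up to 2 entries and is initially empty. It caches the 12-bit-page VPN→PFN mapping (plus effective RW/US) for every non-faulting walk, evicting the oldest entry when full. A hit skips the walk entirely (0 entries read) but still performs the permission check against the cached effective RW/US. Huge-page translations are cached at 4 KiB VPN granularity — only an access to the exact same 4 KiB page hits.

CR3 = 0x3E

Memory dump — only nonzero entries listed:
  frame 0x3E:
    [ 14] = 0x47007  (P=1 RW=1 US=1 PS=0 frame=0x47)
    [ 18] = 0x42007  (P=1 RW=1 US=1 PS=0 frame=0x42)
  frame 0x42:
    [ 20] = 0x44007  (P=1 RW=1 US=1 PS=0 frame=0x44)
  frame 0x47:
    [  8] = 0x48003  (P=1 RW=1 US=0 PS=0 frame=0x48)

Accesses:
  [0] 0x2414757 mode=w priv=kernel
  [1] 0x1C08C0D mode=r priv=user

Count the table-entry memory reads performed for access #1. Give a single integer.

Trace:
#0 VA=0x2414757 (w,kernel):
  L0: frame=0x3E idx=18 entry=0x42007 [P=1 RW=1 US=1 PS=0]
  L1: frame=0x42 idx=20 entry=0x44007 [P=1 RW=1 US=1 PS=0]
  ✓ 0x44757  — 2 lookups
#1 VA=0x1C08C0D (r,user):
  L0: frame=0x3E idx=14 entry=0x47007 [P=1 RW=1 US=1 PS=0]
  L1: frame=0x47 idx=8 entry=0x48003 [P=1 RW=1 US=0 PS=0]
  ✗ PROTECTION_VIOLATION  [2 reads]

Entries read for #1: 2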